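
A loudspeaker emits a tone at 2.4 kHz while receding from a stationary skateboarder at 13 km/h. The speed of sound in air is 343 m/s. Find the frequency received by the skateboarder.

2.37 kHz

13 km/h = 3.611 m/s.
Moving source, stationary observer: f' = f · v/(v + v_s) since the source is receding.
f' = 2.4 × 343/(343 + 3.611) = 2.4 × 343/346.6 ≈ 2.37 kHz.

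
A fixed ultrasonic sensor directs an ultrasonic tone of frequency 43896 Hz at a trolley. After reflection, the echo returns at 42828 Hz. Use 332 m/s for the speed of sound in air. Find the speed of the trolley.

4.1 m/s

Double Doppler shift off a moving reflector: f₂ = f₀ · (v + u)/(v − u) (u > 0 toward emitter).
Rearranging, u = v · (f₂ − f₀)/(f₂ + f₀) = 332 × -1068/86724 ≈ -4.1 m/s.
So the trolley is moving at 4.1 m/s away from the emitter.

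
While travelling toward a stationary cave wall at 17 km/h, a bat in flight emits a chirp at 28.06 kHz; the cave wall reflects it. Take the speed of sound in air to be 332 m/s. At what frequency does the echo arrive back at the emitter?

28.9 kHz

17 km/h = 4.722 m/s.
The cave wall receives the sound from a moving source: f₁ = f₀ · v/(v − v_e) = 28.06 × 332/327.28 ≈ 28.5 kHz.
On the return leg the bat in flight is a moving observer: f₂ = f₁ · (v + v_e)/v = 28.5 × 336.72/332 ≈ 28.9 kHz.
Equivalently f₂ = f₀ · (v + v_e)/(v − v_e).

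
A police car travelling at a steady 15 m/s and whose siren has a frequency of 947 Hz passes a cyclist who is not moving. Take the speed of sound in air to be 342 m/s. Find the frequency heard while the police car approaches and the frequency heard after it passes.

Approaching: f₁ = f · v/(v − v_s) = 947 × 342/327 ≈ 990 Hz.
Receding: f₂ = f · v/(v + v_s) = 947 × 342/357 ≈ 907 Hz.

990 Hz approaching; 907 Hz receding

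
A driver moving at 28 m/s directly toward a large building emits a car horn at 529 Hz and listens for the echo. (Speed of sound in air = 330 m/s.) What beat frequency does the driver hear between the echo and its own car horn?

The large building receives the sound from a moving source: f₁ = f₀ · v/(v − v_e) = 529 × 330/302 ≈ 578.0 Hz.
On the return leg the driver is a moving observer: f₂ = f₁ · (v + v_e)/v = 578.0 × 358/330 ≈ 627.1 Hz.
Equivalently f₂ = f₀ · (v + v_e)/(v − v_e).
Beat against the emitted tone: |f₂ − f₀| = 2v_e·f₀/(v − v_e) = 2 × 28 × 529/302 ≈ 98 Hz.

98 Hz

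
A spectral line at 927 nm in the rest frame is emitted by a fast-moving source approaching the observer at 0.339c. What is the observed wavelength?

651.3 nm

Relativistic Doppler for wavelength: λ' = λ₀ · √((1 − β)/(1 + β)).
λ' = 927 × √(0.6610/1.3390) = 927 × 0.70260 ≈ 651.3 nm.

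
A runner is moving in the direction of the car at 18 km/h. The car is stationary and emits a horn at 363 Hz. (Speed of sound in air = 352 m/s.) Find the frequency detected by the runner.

368 Hz

18 km/h = 5 m/s.
Only the observer moves, toward the source, so f' = f · (v + v_o)/v.
f' = 363 × (352 + 5)/352 = 363 × 357/352 ≈ 368 Hz.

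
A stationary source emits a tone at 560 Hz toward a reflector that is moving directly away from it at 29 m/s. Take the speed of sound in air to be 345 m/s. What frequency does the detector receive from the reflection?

473 Hz

At the reflector (a moving observer), f₁ = f₀ · (v − u)/v = 560 × 316/345 ≈ 513 Hz.
On reflection it acts as a source moving away from the stationary detector: f₂ = f₁ · v/(v + u) = 513 × 345/374 ≈ 473 Hz.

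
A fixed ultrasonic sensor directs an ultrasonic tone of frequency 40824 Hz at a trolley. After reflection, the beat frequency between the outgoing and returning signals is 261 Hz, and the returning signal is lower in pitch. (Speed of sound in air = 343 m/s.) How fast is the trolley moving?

1.10 m/s

Double Doppler shift off a moving reflector: f₂ = f₀ · (v + u)/(v − u) (u > 0 toward emitter).
Returning signal is lower, so f₂ = f₀ − Δf = 40824 − 261 = 40563 Hz.
Rearranging, u = v · (f₂ − f₀)/(f₂ + f₀) = 343 × -261/81387 ≈ -1.10 m/s.
So the trolley is moving at 1.10 m/s away from the emitter.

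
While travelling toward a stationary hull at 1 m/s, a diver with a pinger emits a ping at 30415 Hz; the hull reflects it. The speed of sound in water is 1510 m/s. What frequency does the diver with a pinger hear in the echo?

30455 Hz

The hull receives the sound from a moving source: f₁ = f₀ · v/(v − v_e) = 30415 × 1510/1509 ≈ 30435 Hz.
On the return leg the diver with a pinger is a moving observer: f₂ = f₁ · (v + v_e)/v = 30435 × 1511/1510 ≈ 30455 Hz.
Equivalently f₂ = f₀ · (v + v_e)/(v − v_e).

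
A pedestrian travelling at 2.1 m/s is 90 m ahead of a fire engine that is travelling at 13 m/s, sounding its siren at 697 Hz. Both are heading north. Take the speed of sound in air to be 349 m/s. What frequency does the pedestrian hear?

720 Hz

The pedestrian is ahead, so the fire engine is moving toward it while the pedestrian is moving away from the fire engine.
General Doppler shift: f' = f · (v − v_o)/(v − v_s).
f' = 697 × (349 − 2.1)/(349 − 13) = 697 × 346.9/336 ≈ 720 Hz.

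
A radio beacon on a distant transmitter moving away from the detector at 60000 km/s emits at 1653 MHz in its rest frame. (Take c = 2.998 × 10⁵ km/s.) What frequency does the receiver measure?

1349.5 MHz

β = v/c = 60000/299800 = 0.2001.
Relativistic Doppler for frequency: f' = f₀ · √((1 − β)/(1 + β)).
f' = 1653 × √(0.7999/1.2001) = 1653 × 0.81638 ≈ 1349.5 MHz.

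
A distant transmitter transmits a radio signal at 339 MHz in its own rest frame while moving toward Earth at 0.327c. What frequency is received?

476.0 MHz

Relativistic Doppler for frequency: f' = f₀ · √((1 + β)/(1 − β)).
f' = 339 × √(1.3270/0.6730) = 339 × 1.40420 ≈ 476.0 MHz.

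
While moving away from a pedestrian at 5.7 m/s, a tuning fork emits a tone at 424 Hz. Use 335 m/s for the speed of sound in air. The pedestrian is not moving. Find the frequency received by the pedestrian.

417 Hz

Only the source moves, away from the listener, so f' = f · v/(v + v_s).
f' = 424 × 335/(335 + 5.7) = 424 × 335/340.7 ≈ 417 Hz.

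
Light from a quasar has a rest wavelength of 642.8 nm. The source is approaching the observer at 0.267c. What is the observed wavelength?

488.9 nm

Relativistic Doppler for wavelength: λ' = λ₀ · √((1 − β)/(1 + β)).
λ' = 642.8 × √(0.7330/1.2670) = 642.8 × 0.76061 ≈ 488.9 nm.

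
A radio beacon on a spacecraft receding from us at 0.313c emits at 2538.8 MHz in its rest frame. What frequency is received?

1836.4 MHz

Relativistic Doppler for frequency: f' = f₀ · √((1 − β)/(1 + β)).
f' = 2538.8 × √(0.6870/1.3130) = 2538.8 × 0.72335 ≈ 1836.4 MHz.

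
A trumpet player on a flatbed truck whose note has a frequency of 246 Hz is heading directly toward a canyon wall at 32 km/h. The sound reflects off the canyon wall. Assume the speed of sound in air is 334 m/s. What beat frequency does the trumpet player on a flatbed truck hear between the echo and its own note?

13.5 Hz

32 km/h = 8.889 m/s.
The canyon wall receives the sound from a moving source: f₁ = f₀ · v/(v − v_e) = 246 × 334/325.11 ≈ 252.73 Hz.
On the return leg the trumpet player on a flatbed truck is a moving observer: f₂ = f₁ · (v + v_e)/v = 252.73 × 342.89/334 ≈ 259.45 Hz.
Beat against the emitted tone: |f₂ − f₀| = 2v_e·f₀/(v − v_e) = 2 × 8.889 × 246/325.11 ≈ 13.5 Hz.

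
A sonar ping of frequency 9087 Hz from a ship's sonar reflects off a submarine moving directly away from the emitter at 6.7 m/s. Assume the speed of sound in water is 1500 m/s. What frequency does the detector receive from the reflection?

The submarine first receives the wave as a moving observer: f₁ = f₀ · (v − u)/v = 9087 × (1500 − 6.7)/1500 ≈ 9046 Hz.
The reflection then acts as a moving source: f₂ = f₁ · v/(v + u) ≈ 9006 Hz.
Equivalently f₂ = f₀ · (v − u)/(v + u).

9006 Hz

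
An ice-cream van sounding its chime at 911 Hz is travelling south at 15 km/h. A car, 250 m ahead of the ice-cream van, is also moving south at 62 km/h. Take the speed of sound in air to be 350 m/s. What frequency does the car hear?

15 km/h = 4.167 m/s; 62 km/h = 17.22 m/s.
The car is ahead, so the ice-cream van is moving toward it while the car is moving away from the ice-cream van.
General Doppler shift: f' = f · (v − v_o)/(v − v_s).
f' = 911 × (350 − 17.22)/(350 − 4.167) = 911 × 332.78/345.83 ≈ 877 Hz.

877 Hz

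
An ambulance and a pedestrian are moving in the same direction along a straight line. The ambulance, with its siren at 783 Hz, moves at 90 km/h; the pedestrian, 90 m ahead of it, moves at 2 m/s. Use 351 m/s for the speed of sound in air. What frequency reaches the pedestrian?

90 km/h = 25 m/s.
The pedestrian is ahead, so the ambulance is moving toward it while the pedestrian is moving away from the ambulance.
Both move, so f' = f · (v − v_o)/(v − v_s).
f' = 783 × (351 − 2)/(351 − 25) = 783 × 349/326 ≈ 838 Hz.

838 Hz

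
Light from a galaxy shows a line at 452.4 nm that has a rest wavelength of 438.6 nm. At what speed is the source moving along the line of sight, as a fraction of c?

λ'/λ₀ = 1.0315 > 1 (redshift), so the source is receding.
λ'/λ₀ = √((1 + β)/(1 − β)) for a receding source ⇒ β = (r² − 1)/(r² + 1) with r = λ'/λ₀.
β = (1.0639 − 1)/(1.0639 + 1) ≈ 0.031.

0.031c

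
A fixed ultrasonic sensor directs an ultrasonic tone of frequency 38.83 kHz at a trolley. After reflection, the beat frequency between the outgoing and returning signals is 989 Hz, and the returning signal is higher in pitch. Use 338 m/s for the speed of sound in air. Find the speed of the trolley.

Double Doppler shift off a moving reflector: f₂ = f₀ · (v + u)/(v − u) (u > 0 toward emitter).
Returning signal is higher, so f₂ = f₀ + Δf = 38830 + 989 = 39819 Hz.
Rearranging, u = v · (f₂ − f₀)/(f₂ + f₀) = 338 × 989/78649 ≈ 4.3 m/s.
So the trolley is moving at 4.3 m/s toward the emitter.

4.3 m/s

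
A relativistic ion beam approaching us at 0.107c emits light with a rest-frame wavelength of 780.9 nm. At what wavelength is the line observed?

Relativistic Doppler for wavelength: λ' = λ₀ · √((1 − β)/(1 + β)).
λ' = 780.9 × √(0.8930/1.1070) = 780.9 × 0.89816 ≈ 701.4 nm.

701.4 nm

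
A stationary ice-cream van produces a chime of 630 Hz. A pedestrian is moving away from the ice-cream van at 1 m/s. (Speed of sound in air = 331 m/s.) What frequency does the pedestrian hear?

628 Hz

Moving observer, stationary source: f' = f · (v − v_o)/v.
f' = 630 × (331 − 1)/331 = 630 × 330/331 ≈ 628 Hz.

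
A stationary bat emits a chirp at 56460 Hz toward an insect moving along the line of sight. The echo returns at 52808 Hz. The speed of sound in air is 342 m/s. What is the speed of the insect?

11.4 m/s

Double Doppler shift off a moving reflector: f₂ = f₀ · (v + u)/(v − u) (u > 0 toward emitter).
Rearranging, u = v · (f₂ − f₀)/(f₂ + f₀) = 342 × -3652/109268 ≈ -11.4 m/s.
So the insect is moving at 11.4 m/s away from the emitter.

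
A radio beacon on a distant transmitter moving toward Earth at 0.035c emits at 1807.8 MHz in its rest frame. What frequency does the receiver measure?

1872.2 MHz

Relativistic Doppler for frequency: f' = f₀ · √((1 + β)/(1 − β)).
f' = 1807.8 × √(1.0350/0.9650) = 1807.8 × 1.03563 ≈ 1872.2 MHz.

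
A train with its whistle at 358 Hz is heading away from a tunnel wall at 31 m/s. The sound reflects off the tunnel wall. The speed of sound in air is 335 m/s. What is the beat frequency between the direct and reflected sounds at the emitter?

The tunnel wall receives the sound from a moving source: f₁ = f₀ · v/(v + v_e) = 358 × 335/366 ≈ 327.7 Hz.
On the return leg the train is a moving observer: f₂ = f₁ · (v − v_e)/v = 327.7 × 304/335 ≈ 297.4 Hz.
Beat against the emitted tone: |f₂ − f₀| = 2v_e·f₀/(v + v_e) = 2 × 31 × 358/366 ≈ 61 Hz.

61 Hz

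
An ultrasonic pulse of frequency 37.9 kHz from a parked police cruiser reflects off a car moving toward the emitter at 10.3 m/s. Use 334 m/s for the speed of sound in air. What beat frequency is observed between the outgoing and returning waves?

2412 Hz

The car first receives the wave as a moving observer: f₁ = f₀ · (v + u)/v = 37.9 × (334 + 10.3)/334 ≈ 39.07 kHz.
The reflection then acts as a moving source: f₂ = f₁ · v/(v − u) ≈ 40.31 kHz.
Equivalently f₂ = f₀ · (v + u)/(v − u).
Beat frequency (with f₀ = 37900 Hz): |f₂ − f₀| = 2u·f₀/(v − u) = 2 × 10.3 × 37900/323.7 ≈ 2412 Hz.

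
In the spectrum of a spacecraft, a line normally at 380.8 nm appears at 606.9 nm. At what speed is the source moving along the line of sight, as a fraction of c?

λ'/λ₀ = 1.5938 > 1 (redshift), so the source is receding.
λ'/λ₀ = √((1 + β)/(1 − β)) for a receding source ⇒ β = (r² − 1)/(r² + 1) with r = λ'/λ₀.
β = (2.5400 − 1)/(2.5400 + 1) ≈ 0.435.

0.435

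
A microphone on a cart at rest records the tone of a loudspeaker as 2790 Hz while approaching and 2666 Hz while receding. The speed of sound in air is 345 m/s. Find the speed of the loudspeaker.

7.8 m/s

f₁/f₂ = (v + v_s)/(v − v_s), so v_s = v · (f₁ − f₂)/(f₁ + f₂).
v_s = 345 × (2790 − 2666)/(2790 + 2666) = 345 × 124/5456 ≈ 7.8 m/s.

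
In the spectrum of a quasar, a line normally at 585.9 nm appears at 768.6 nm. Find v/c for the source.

λ'/λ₀ = 1.3118 > 1 (redshift), so the source is receding.
λ'/λ₀ = √((1 + β)/(1 − β)) for a receding source ⇒ β = (r² − 1)/(r² + 1) with r = λ'/λ₀.
β = (1.7209 − 1)/(1.7209 + 1) ≈ 0.265.

0.265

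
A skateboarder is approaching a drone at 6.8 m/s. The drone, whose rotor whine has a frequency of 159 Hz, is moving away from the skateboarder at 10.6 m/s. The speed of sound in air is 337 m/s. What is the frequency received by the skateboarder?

157 Hz

General Doppler shift: f' = f · (v + v_o)/(v + v_s).
f' = 159 × (337 + 6.8)/(337 + 10.6) = 159 × 343.8/347.6 ≈ 157 Hz.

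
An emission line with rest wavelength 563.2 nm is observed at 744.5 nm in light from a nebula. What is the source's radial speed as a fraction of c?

0.272

λ'/λ₀ = 1.3219 > 1 (redshift), so the source is receding.
λ'/λ₀ = √((1 + β)/(1 − β)) for a receding source ⇒ β = (r² − 1)/(r² + 1) with r = λ'/λ₀.
β = (1.7474 − 1)/(1.7474 + 1) ≈ 0.272.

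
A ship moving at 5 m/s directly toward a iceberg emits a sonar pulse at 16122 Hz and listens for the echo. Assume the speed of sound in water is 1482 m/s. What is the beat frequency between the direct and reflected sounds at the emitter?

109 Hz

The iceberg receives the sound from a moving source: f₁ = f₀ · v/(v − v_e) = 16122 × 1482/1477 ≈ 16176.6 Hz.
On the return leg the ship is a moving observer: f₂ = f₁ · (v + v_e)/v = 16176.6 × 1487/1482 ≈ 16231.2 Hz.
Equivalently f₂ = f₀ · (v + v_e)/(v − v_e).
Beat against the emitted tone: |f₂ − f₀| = 2v_e·f₀/(v − v_e) = 2 × 5 × 16122/1477 ≈ 109 Hz.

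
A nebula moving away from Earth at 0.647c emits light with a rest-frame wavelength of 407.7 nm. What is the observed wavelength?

Relativistic Doppler for wavelength: λ' = λ₀ · √((1 + β)/(1 − β)).
λ' = 407.7 × √(1.6470/0.3530) = 407.7 × 2.16003 ≈ 880.6 nm.

880.6 nm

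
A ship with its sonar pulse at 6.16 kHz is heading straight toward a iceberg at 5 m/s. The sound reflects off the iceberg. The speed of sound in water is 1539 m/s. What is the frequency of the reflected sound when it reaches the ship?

The iceberg receives the sound from a moving source: f₁ = f₀ · v/(v − v_e) = 6.16 × 1539/1534 ≈ 6.18 kHz.
On the return leg the ship is a moving observer: f₂ = f₁ · (v + v_e)/v = 6.18 × 1544/1539 ≈ 6.20 kHz.

6.20 kHz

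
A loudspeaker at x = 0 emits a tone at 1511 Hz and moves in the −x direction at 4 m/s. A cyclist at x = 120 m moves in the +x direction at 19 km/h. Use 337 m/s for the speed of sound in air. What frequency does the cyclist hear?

1470 Hz

19 km/h = 5.278 m/s.
The observer lies on the +x side, so the source is heading away from the observer and the observer is heading away from the source.
General Doppler shift: f' = f · (v − v_o)/(v + v_s).
f' = 1511 × (337 − 5.278)/(337 + 4) = 1511 × 331.72/341 ≈ 1470 Hz.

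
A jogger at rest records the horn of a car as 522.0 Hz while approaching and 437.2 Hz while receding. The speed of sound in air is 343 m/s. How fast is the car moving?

30 m/s

f₁/f₂ = (v + v_s)/(v − v_s), so v_s = v · (f₁ − f₂)/(f₁ + f₂).
v_s = 343 × (522.0 − 437.2)/(522.0 + 437.2) = 343 × 84.8/959.2 ≈ 30 m/s.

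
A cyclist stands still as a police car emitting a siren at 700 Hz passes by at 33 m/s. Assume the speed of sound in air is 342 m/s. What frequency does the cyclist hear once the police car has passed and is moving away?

638 Hz

Receding: f₂ = f · v/(v + v_s) = 700 × 342/375 ≈ 638 Hz.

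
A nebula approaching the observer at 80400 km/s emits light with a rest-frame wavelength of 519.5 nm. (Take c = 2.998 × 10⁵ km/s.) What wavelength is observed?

β = v/c = 80400/299800 = 0.2682.
Relativistic Doppler for wavelength: λ' = λ₀ · √((1 − β)/(1 + β)).
λ' = 519.5 × √(0.7318/1.2682) = 519.5 × 0.75965 ≈ 394.6 nm.

394.6 nm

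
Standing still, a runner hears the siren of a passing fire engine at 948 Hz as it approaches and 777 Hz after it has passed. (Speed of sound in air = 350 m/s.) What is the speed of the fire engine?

f₁/f₂ = (v + v_s)/(v − v_s), so v_s = v · (f₁ − f₂)/(f₁ + f₂).
v_s = 350 × (948 − 777)/(948 + 777) = 350 × 171/1725 ≈ 35 m/s.

35 m/s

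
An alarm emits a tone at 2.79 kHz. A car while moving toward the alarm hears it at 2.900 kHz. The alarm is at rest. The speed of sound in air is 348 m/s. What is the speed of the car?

13.7 m/s

f' = f · (v + v_o)/v ⇒ v_o = v · |f'/f − 1|.
v_o = 348 × |2.900/2.79 − 1| = 348 × 0.03943 ≈ 13.7 m/s.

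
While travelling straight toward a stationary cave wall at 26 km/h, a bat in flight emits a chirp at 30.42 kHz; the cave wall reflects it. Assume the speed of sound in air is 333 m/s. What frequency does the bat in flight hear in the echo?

31.8 kHz

26 km/h = 7.222 m/s.
The cave wall receives the sound from a moving source: f₁ = f₀ · v/(v − v_e) = 30.42 × 333/325.78 ≈ 31.1 kHz.
On the return leg the bat in flight is a moving observer: f₂ = f₁ · (v + v_e)/v = 31.1 × 340.22/333 ≈ 31.8 kHz.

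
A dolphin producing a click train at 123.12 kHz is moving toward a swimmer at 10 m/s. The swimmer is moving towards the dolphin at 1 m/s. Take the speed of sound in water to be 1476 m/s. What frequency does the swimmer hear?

124.0 kHz

With source approaching and observer approaching, f' = f · (v + v_o)/(v − v_s).
f' = 123.12 × (1476 + 1)/(1476 − 10) = 123.12 × 1477/1466 ≈ 124.0 kHz.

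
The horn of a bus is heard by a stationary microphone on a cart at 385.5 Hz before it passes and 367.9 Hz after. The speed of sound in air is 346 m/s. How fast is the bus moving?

f₁/f₂ = (v + v_s)/(v − v_s), so v_s = v · (f₁ − f₂)/(f₁ + f₂).
v_s = 346 × (385.5 − 367.9)/(385.5 + 367.9) = 346 × 17.6/753.4 ≈ 8.1 m/s.

8.1 m/s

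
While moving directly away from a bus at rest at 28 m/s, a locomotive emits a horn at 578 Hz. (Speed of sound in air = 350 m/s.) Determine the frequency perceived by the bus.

535 Hz

Moving source, stationary observer: f' = f · v/(v + v_s) since the source is receding.
f' = 578 × 350/(350 + 28) = 578 × 350/378 ≈ 535 Hz.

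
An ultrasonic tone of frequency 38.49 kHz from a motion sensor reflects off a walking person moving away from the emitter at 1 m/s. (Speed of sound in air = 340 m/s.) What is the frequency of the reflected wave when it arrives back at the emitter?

38.3 kHz

The walking person first receives the wave as a moving observer: f₁ = f₀ · (v − u)/v = 38.49 × (340 − 1)/340 ≈ 38.4 kHz.
The reflection then acts as a moving source: f₂ = f₁ · v/(v + u) ≈ 38.3 kHz.
Equivalently f₂ = f₀ · (v − u)/(v + u).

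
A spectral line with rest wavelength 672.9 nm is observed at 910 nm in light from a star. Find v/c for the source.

λ'/λ₀ = 1.3524 > 1 (redshift), so the source is receding.
λ'/λ₀ = √((1 + β)/(1 − β)) for a receding source ⇒ β = (r² − 1)/(r² + 1) with r = λ'/λ₀.
β = (1.8289 − 1)/(1.8289 + 1) ≈ 0.293.

0.293c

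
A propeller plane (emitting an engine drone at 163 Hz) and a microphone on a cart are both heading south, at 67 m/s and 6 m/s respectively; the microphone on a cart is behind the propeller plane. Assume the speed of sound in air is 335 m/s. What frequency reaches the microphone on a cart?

138 Hz

The microphone on a cart is behind, so the propeller plane is moving away from it while the microphone on a cart is moving toward the propeller plane.
With source receding and observer approaching, f' = f · (v + v_o)/(v + v_s).
f' = 163 × (335 + 6)/(335 + 67) = 163 × 341/402 ≈ 138 Hz.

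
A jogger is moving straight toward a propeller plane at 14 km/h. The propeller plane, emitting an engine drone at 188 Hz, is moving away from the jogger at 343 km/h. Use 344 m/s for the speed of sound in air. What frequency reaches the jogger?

343 km/h = 95.28 m/s; 14 km/h = 3.889 m/s.
With source receding and observer approaching, f' = f · (v + v_o)/(v + v_s).
f' = 188 × (344 + 3.889)/(344 + 95.28) = 188 × 347.89/439.28 ≈ 149 Hz.

149 Hz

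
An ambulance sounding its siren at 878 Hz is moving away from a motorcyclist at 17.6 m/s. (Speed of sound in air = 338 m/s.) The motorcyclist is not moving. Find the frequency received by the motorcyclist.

835 Hz

Only the source moves, away from the listener, so f' = f · v/(v + v_s).
f' = 878 × 338/(338 + 17.6) = 878 × 338/355.6 ≈ 835 Hz.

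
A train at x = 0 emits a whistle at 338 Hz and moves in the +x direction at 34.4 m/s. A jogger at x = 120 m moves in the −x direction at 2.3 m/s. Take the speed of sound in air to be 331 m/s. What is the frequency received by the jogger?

380 Hz

The observer lies on the +x side, so the source is heading toward the observer and the observer is heading toward the source.
Both move, so f' = f · (v + v_o)/(v − v_s).
f' = 338 × (331 + 2.3)/(331 − 34.4) = 338 × 333.3/296.6 ≈ 380 Hz.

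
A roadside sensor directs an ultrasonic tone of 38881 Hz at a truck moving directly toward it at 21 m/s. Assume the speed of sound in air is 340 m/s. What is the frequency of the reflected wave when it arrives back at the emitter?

44000 Hz

The truck first receives the wave as a moving observer: f₁ = f₀ · (v + u)/v = 38881 × (340 + 21)/340 ≈ 41282 Hz.
On reflection it acts as a source moving toward the stationary detector: f₂ = f₁ · v/(v − u) = 41282 × 340/319 ≈ 44000 Hz.
Equivalently f₂ = f₀ · (v + u)/(v − u).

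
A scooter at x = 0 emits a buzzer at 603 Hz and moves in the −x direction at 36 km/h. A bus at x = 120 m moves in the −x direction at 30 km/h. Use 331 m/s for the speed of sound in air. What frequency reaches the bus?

36 km/h = 10 m/s; 30 km/h = 8.333 m/s.
The observer lies on the +x side, so the source is heading away from the observer and the observer is heading toward the source.
General Doppler shift: f' = f · (v + v_o)/(v + v_s).
f' = 603 × (331 + 8.333)/(331 + 10) = 603 × 339.33/341 ≈ 600 Hz.

600 Hz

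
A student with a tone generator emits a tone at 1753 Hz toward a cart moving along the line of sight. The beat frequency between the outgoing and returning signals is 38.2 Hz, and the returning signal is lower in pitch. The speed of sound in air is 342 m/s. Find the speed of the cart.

Double Doppler shift off a moving reflector: f₂ = f₀ · (v + u)/(v − u) (u > 0 toward emitter).
Returning signal is lower, so f₂ = f₀ − Δf = 1753 − 38.2 = 1714.8 Hz.
Rearranging, u = v · (f₂ − f₀)/(f₂ + f₀) = 342 × -38.2/3467.8 ≈ -3.8 m/s.
So the cart is moving at 3.8 m/s away from the emitter.

3.8 m/s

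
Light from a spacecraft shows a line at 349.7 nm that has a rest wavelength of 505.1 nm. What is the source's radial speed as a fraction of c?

0.352c

λ'/λ₀ = 0.6923 < 1 (blueshift), so the source is approaching.
λ'/λ₀ = √((1 − β)/(1 + β)) for an approaching source ⇒ β = (1 − r²)/(1 + r²) with r = λ'/λ₀.
β = (1 − 0.4793)/(1 + 0.4793) ≈ 0.352.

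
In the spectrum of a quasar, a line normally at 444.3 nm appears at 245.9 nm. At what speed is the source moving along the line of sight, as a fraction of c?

0.531c

λ'/λ₀ = 0.5535 < 1 (blueshift), so the source is approaching.
λ'/λ₀ = √((1 − β)/(1 + β)) for an approaching source ⇒ β = (1 − r²)/(1 + r²) with r = λ'/λ₀.
β = (1 − 0.3063)/(1 + 0.3063) ≈ 0.531.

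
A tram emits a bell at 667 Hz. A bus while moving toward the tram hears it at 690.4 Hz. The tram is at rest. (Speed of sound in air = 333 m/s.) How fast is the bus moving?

11.7 m/s

f' = f · (v + v_o)/v ⇒ v_o = v · |f'/f − 1|.
v_o = 333 × |690.4/667 − 1| = 333 × 0.03508 ≈ 11.7 m/s.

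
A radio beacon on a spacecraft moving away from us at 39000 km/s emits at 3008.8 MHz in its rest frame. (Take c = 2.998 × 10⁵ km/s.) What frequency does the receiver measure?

β = v/c = 39000/299800 = 0.1301.
Relativistic Doppler for frequency: f' = f₀ · √((1 − β)/(1 + β)).
f' = 3008.8 × √(0.8699/1.1301) = 3008.8 × 0.87737 ≈ 2639.8 MHz.

2639.8 MHz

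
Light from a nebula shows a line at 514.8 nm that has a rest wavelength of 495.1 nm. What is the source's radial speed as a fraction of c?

0.039

λ'/λ₀ = 1.0398 > 1 (redshift), so the source is receding.
λ'/λ₀ = √((1 + β)/(1 − β)) for a receding source ⇒ β = (r² − 1)/(r² + 1) with r = λ'/λ₀.
β = (1.0812 − 1)/(1.0812 + 1) ≈ 0.039.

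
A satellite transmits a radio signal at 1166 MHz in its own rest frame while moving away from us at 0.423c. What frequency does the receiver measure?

742.5 MHz

Relativistic Doppler for frequency: f' = f₀ · √((1 − β)/(1 + β)).
f' = 1166 × √(0.5770/1.4230) = 1166 × 0.63677 ≈ 742.5 MHz.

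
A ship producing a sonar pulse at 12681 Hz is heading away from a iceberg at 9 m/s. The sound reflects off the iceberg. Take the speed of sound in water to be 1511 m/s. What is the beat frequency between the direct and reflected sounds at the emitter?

150 Hz

The iceberg receives the sound from a moving source: f₁ = f₀ · v/(v + v_e) = 12681 × 1511/1520 ≈ 12605.9 Hz.
On the return leg the ship is a moving observer: f₂ = f₁ · (v − v_e)/v = 12605.9 × 1502/1511 ≈ 12530.8 Hz.
Equivalently f₂ = f₀ · (v − v_e)/(v + v_e).
Beat against the emitted tone: |f₂ − f₀| = 2v_e·f₀/(v + v_e) = 2 × 9 × 12681/1520 ≈ 150 Hz.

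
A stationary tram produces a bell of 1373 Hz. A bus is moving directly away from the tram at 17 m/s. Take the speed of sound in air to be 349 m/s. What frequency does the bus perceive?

Only the observer moves, away from the source, so f' = f · (v − v_o)/v.
f' = 1373 × (349 − 17)/349 = 1373 × 332/349 ≈ 1306 Hz.

1306 Hz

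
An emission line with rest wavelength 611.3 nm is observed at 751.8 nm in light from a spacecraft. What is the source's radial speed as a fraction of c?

0.204c

λ'/λ₀ = 1.2298 > 1 (redshift), so the source is receding.
λ'/λ₀ = √((1 + β)/(1 − β)) for a receding source ⇒ β = (r² − 1)/(r² + 1) with r = λ'/λ₀.
β = (1.5125 − 1)/(1.5125 + 1) ≈ 0.204.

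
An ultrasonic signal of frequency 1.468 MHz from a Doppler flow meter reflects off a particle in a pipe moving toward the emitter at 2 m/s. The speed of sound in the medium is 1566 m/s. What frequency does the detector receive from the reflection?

At the particle in a pipe (a moving observer), f₁ = f₀ · (v + u)/v = 1.468 × 1568/1566 ≈ 1.4699 MHz.
The reflection then acts as a moving source: f₂ = f₁ · v/(v − u) ≈ 1.4718 MHz.

1.4718 MHz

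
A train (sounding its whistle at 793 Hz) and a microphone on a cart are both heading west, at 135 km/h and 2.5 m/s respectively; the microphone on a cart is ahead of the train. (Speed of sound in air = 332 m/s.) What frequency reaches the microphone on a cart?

887 Hz

135 km/h = 37.5 m/s.
The microphone on a cart is ahead, so the train is moving toward it while the microphone on a cart is moving away from the train.
With source approaching and observer receding, f' = f · (v − v_o)/(v − v_s).
f' = 793 × (332 − 2.5)/(332 − 37.5) = 793 × 329.5/294.5 ≈ 887 Hz.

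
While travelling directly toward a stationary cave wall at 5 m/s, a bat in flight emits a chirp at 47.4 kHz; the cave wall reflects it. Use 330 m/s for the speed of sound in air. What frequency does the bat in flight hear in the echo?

The cave wall receives the sound from a moving source: f₁ = f₀ · v/(v − v_e) = 47.4 × 330/325 ≈ 48.1 kHz.
On the return leg the bat in flight is a moving observer: f₂ = f₁ · (v + v_e)/v = 48.1 × 335/330 ≈ 48.9 kHz.

48.9 kHz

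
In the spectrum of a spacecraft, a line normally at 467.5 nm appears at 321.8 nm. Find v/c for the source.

λ'/λ₀ = 0.6883 < 1 (blueshift), so the source is approaching.
λ'/λ₀ = √((1 − β)/(1 + β)) for an approaching source ⇒ β = (1 − r²)/(1 + r²) with r = λ'/λ₀.
β = (1 − 0.4738)/(1 + 0.4738) ≈ 0.357.

0.357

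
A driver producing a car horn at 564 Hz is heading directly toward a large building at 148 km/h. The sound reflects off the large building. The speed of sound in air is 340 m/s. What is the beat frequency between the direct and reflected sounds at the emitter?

148 km/h = 41.11 m/s.
The large building receives the sound from a moving source: f₁ = f₀ · v/(v − v_e) = 564 × 340/298.89 ≈ 641.6 Hz.
On the return leg the driver is a moving observer: f₂ = f₁ · (v + v_e)/v = 641.6 × 381.11/340 ≈ 719.2 Hz.
Beat against the emitted tone: |f₂ − f₀| = 2v_e·f₀/(v − v_e) = 2 × 41.11 × 564/298.89 ≈ 155 Hz.

155 Hz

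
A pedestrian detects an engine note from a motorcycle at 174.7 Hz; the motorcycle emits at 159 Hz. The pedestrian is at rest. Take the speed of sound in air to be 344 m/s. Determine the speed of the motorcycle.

31 m/s

f' > f, so the motorcycle is approaching.
f' = f · v/(v − v_s) ⇒ v_s = v · |1 − f/f'|.
v_s = 344 × |1 − 159/174.7| = 344 × 0.08987 ≈ 31 m/s.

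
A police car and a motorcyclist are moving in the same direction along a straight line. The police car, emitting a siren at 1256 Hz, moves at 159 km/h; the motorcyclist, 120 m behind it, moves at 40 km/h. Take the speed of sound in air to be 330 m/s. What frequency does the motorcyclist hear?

159 km/h = 44.17 m/s; 40 km/h = 11.11 m/s.
The motorcyclist is behind, so the police car is moving away from it while the motorcyclist is moving toward the police car.
Both move, so f' = f · (v + v_o)/(v + v_s).
f' = 1256 × (330 + 11.11)/(330 + 44.17) = 1256 × 341.11/374.17 ≈ 1145 Hz.

1145 Hz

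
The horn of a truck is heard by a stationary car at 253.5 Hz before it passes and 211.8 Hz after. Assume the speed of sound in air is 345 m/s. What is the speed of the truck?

31 m/s

f₁/f₂ = (v + v_s)/(v − v_s), so v_s = v · (f₁ − f₂)/(f₁ + f₂).
v_s = 345 × (253.5 − 211.8)/(253.5 + 211.8) = 345 × 41.7/465.3 ≈ 31 m/s.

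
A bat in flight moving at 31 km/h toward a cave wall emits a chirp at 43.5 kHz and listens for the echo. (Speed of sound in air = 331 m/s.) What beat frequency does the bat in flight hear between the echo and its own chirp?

31 km/h = 8.611 m/s.
The cave wall receives the sound from a moving source: f₁ = f₀ · v/(v − v_e) = 43.5 × 331/322.39 ≈ 44.66 kHz.
On the return leg the bat in flight is a moving observer: f₂ = f₁ · (v + v_e)/v = 44.66 × 339.61/331 ≈ 45.82 kHz.
Equivalently f₂ = f₀ · (v + v_e)/(v − v_e).
Beat against the emitted tone (with f₀ = 43500 Hz): |f₂ − f₀| = 2v_e·f₀/(v − v_e) = 2 × 8.611 × 43500/322.39 ≈ 2324 Hz.

2324 Hz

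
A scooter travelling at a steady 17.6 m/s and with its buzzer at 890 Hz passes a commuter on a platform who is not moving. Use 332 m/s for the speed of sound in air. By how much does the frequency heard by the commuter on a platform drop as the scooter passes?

94.6 Hz

Approaching: f₁ = f · v/(v − v_s) = 890 × 332/314.4 ≈ 939.8 Hz.
Receding: f₂ = f · v/(v + v_s) = 890 × 332/349.6 ≈ 845.2 Hz.
Drop: f₁ − f₂ = 2f·v·v_s/(v² − v_s²) = 2 × 890 × 332 × 17.6/(332² − 17.6²) ≈ 94.6 Hz.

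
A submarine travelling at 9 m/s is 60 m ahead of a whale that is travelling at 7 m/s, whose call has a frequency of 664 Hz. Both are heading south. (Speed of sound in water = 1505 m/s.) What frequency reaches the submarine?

663 Hz

The submarine is ahead, so the whale is moving toward it while the submarine is moving away from the whale.
General Doppler shift: f' = f · (v − v_o)/(v − v_s).
f' = 664 × (1505 − 9)/(1505 − 7) = 664 × 1496/1498 ≈ 663 Hz.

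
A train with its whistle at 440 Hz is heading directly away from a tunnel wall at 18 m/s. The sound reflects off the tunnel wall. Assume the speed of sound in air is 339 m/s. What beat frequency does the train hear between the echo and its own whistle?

The tunnel wall receives the sound from a moving source: f₁ = f₀ · v/(v + v_e) = 440 × 339/357 ≈ 417.8 Hz.
On the return leg the train is a moving observer: f₂ = f₁ · (v − v_e)/v = 417.8 × 321/339 ≈ 395.6 Hz.
Beat against the emitted tone: |f₂ − f₀| = 2v_e·f₀/(v + v_e) = 2 × 18 × 440/357 ≈ 44.4 Hz.

44.4 Hz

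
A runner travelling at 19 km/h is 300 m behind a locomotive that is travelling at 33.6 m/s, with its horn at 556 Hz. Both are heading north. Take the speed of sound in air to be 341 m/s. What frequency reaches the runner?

514 Hz

19 km/h = 5.278 m/s.
The runner is behind, so the locomotive is moving away from it while the runner is moving toward the locomotive.
Both move, so f' = f · (v + v_o)/(v + v_s).
f' = 556 × (341 + 5.278)/(341 + 33.6) = 556 × 346.28/374.6 ≈ 514 Hz.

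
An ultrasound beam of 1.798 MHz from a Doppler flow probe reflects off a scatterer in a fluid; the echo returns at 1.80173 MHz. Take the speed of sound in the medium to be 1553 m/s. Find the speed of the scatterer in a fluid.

Double Doppler shift off a moving reflector: f₂ = f₀ · (v + u)/(v − u) (u > 0 toward emitter).
Rearranging, u = v · (f₂ − f₀)/(f₂ + f₀) = 1553 × 0.00373/3.59973 ≈ 1.61 m/s.
So the scatterer in a fluid is moving at 1.61 m/s toward the emitter.

1.61 m/s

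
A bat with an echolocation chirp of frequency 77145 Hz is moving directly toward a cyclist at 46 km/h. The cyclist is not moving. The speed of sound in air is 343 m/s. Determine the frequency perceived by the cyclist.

46 km/h = 12.78 m/s.
Moving source, stationary observer: f' = f · v/(v − v_s) since the source is approaching.
f' = 77145 × 343/(343 − 12.78) = 77145 × 343/330.2 ≈ 80130 Hz.

80130 Hz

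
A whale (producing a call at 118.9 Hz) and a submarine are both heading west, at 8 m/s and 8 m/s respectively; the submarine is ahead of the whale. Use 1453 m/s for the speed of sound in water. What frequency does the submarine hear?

The submarine is ahead, so the whale is moving toward it while the submarine is moving away from the whale.
With source approaching and observer receding, f' = f · (v − v_o)/(v − v_s).
f' = 118.9 × (1453 − 8)/(1453 − 8) = 118.9 × 1445/1445 ≈ 119 Hz.

119 Hz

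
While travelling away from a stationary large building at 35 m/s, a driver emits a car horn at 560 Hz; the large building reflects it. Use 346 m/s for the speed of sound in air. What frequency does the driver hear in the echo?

457 Hz

The large building receives the sound from a moving source: f₁ = f₀ · v/(v + v_e) = 560 × 346/381 ≈ 509 Hz.
On the return leg the driver is a moving observer: f₂ = f₁ · (v − v_e)/v = 509 × 311/346 ≈ 457 Hz.
Equivalently f₂ = f₀ · (v − v_e)/(v + v_e).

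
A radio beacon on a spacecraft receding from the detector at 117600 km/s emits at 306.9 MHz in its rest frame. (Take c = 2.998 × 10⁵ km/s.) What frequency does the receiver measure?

202.8 MHz

β = v/c = 117600/299800 = 0.3923.
Relativistic Doppler for frequency: f' = f₀ · √((1 − β)/(1 + β)).
f' = 306.9 × √(0.6077/1.3923) = 306.9 × 0.66069 ≈ 202.8 MHz.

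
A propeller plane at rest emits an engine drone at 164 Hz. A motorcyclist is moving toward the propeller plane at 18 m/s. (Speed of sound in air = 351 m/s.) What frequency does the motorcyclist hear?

172 Hz

Only the observer moves, toward the source, so f' = f · (v + v_o)/v.
f' = 164 × (351 + 18)/351 = 164 × 369/351 ≈ 172 Hz.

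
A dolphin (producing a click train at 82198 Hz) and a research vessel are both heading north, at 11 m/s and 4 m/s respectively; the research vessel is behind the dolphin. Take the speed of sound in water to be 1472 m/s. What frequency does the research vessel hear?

The research vessel is behind, so the dolphin is moving away from it while the research vessel is moving toward the dolphin.
With source receding and observer approaching, f' = f · (v + v_o)/(v + v_s).
f' = 82198 × (1472 + 4)/(1472 + 11) = 82198 × 1476/1483 ≈ 81810 Hz.

81810 Hz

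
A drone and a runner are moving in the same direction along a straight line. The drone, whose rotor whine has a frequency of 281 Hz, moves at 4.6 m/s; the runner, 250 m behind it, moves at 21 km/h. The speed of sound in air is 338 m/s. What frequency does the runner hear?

21 km/h = 5.833 m/s.
The runner is behind, so the drone is moving away from it while the runner is moving toward the drone.
With source receding and observer approaching, f' = f · (v + v_o)/(v + v_s).
f' = 281 × (338 + 5.833)/(338 + 4.6) = 281 × 343.83/342.6 ≈ 282 Hz.

282 Hz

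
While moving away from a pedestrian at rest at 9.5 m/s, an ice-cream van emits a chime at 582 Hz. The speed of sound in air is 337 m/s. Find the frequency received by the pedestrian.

566 Hz

With the source moving away from a stationary observer, f' = f · v/(v + v_s).
f' = 582 × 337/(337 + 9.5) = 582 × 337/346.5 ≈ 566 Hz.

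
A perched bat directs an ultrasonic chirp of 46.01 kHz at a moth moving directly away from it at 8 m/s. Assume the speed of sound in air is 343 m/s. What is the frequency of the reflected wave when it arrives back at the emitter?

At the moth (a moving observer), f₁ = f₀ · (v − u)/v = 46.01 × 335/343 ≈ 44.9 kHz.
On reflection it acts as a source moving away from the stationary detector: f₂ = f₁ · v/(v + u) = 44.9 × 343/351 ≈ 43.9 kHz.
Equivalently f₂ = f₀ · (v − u)/(v + u).

43.9 kHz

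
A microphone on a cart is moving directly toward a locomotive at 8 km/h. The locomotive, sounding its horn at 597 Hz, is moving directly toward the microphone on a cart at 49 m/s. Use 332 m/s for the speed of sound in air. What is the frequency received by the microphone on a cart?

8 km/h = 2.222 m/s.
General Doppler shift: f' = f · (v + v_o)/(v − v_s).
f' = 597 × (332 + 2.222)/(332 − 49) = 597 × 334.22/283 ≈ 705 Hz.

705 Hz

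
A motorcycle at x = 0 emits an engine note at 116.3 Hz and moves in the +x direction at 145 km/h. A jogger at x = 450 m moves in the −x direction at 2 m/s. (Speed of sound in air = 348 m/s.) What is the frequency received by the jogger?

132 Hz

145 km/h = 40.28 m/s.
The observer lies on the +x side, so the source is heading toward the observer and the observer is heading toward the source.
General Doppler shift: f' = f · (v + v_o)/(v − v_s).
f' = 116.3 × (348 + 2)/(348 − 40.28) = 116.3 × 350/307.72 ≈ 132 Hz.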